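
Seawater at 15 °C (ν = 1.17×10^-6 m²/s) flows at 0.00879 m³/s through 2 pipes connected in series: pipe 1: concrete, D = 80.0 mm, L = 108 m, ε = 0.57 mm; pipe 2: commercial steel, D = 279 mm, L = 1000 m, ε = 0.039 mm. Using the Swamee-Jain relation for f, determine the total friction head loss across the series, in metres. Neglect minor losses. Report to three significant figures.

H ≈ 7.40 m

Pipe 1: V = 1.749 m/s, Re = 1.20×10^5, ε/D = 0.00712, f = 0.03476, h_1 = f(L/D)V²/2g = 7.314 m
Pipe 2: V = 0.1438 m/s, Re = 3.43×10^4, ε/D = 1.40×10^-4, f = 0.02310, h_2 = f(L/D)V²/2g = 0.08725 m
Series → Q common, losses add: H = Σh = 7.401 m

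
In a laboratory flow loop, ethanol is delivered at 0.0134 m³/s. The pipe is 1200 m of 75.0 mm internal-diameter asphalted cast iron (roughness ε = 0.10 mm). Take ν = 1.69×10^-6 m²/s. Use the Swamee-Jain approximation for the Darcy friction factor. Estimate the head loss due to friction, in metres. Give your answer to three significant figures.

V = 4Q/(πD²) = 4·0.0134/(π·0.0750²) = 3.033 m/s
Re = VD/ν = 3.033·0.0750/1.69×10^-6 = 1.35×10^5 → turbulent
ε/D = 0.10/75.0 = 0.00133
Swamee-Jain: f = 0.02293
h_f = f(L/D)V²/(2g) = 0.02293·(1200/0.0750)·3.033²/(2·9.81) = 172.1 m

h_f ≈ 172 m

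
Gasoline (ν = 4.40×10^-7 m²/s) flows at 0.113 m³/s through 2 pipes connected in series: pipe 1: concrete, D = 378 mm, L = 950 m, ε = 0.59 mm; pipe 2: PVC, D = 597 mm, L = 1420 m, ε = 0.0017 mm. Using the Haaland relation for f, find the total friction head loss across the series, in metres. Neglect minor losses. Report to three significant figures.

Pipe 1: V = 1.007 m/s, Re = 8.65×10^5, ε/D = 0.00156, f = 0.02222, h_1 = f(L/D)V²/2g = 2.886 m
Pipe 2: V = 0.4037 m/s, Re = 5.48×10^5, ε/D = 2.85×10^-6, f = 0.01289, h_2 = f(L/D)V²/2g = 0.2546 m
Series → Q common, losses add: H = Σh = 3.140 m

H ≈ 3.14 m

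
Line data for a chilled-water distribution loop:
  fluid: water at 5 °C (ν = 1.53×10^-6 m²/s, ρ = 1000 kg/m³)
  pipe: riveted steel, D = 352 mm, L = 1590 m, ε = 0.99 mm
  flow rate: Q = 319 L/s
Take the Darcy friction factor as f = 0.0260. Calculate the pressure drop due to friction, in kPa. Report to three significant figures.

V = 4Q/(πD²) = 4·0.319/(π·0.352²) = 3.278 m/s
h_f = f(L/D)V²/(2g) = 0.02600·(1590/0.352)·3.278²/(2·9.81) = 64.32 m
Δp = ρg·h_f = 1000·9.81·64.32 = 631.0 kPa

Δp ≈ 631 kPa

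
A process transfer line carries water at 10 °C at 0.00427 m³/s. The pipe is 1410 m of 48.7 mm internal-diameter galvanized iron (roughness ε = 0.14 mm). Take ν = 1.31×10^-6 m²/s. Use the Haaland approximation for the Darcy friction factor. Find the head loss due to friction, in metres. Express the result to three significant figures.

h_f ≈ 212 m

V = 4Q/(πD²) = 4·0.00427/(π·0.0487²) = 2.292 m/s
Re = VD/ν = 2.292·0.0487/1.31×10^-6 = 8.52×10^4 → turbulent
ε/D = 0.14/48.7 = 0.00287
Haaland: f = 0.02730
h_f = f(L/D)V²/(2g) = 0.02730·(1410/0.0487)·2.292²/(2·9.81) = 211.7 m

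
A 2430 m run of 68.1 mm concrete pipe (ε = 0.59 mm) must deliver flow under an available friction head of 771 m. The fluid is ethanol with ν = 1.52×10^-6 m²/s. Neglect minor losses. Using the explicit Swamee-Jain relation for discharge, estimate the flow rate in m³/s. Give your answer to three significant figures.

Q ≈ 0.0124 m³/s

Swamee-Jain (Type II): Q = -0.965·√(gD⁵h_f/L)·ln[ε/(3.7D) + √(3.17ν²L/(gD³h_f))]
√(gD⁵h_f/L) = √(9.81·0.0681⁵·771/2430) = 0.002135
ε/(3.7D) = 0.00234; √(3.17ν²L/(gD³h_f)) = 8.63×10^-5
Q = -0.965·0.002135·ln(0.002428) = 0.01241 m³/s
Check: V = 3.41 m/s, Re = 1.53×10^5, f = 0.03675, h_f = 775 m ≈ 771 m ✓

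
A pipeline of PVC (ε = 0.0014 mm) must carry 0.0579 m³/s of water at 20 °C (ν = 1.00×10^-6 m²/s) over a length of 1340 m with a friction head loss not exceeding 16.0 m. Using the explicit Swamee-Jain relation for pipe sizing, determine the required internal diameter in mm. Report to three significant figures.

D ≈ 203 mm

Swamee-Jain (Type III): D = 0.66·[ε^1.25·(LQ²/(gh_f))^4.75 + ν·Q^9.4·(L/(gh_f))^5.2]^0.04
LQ²/(gh_f) = 0.02862; L/(gh_f) = 8.537
Term 1 = ε^1.25·(…)^4.75 = 2.25×10^-15; Term 2 = ν·Q^9.4·(…)^5.2 = 1.63×10^-13
D = 0.66·(2.25×10^-15 + 1.63×10^-13)^0.04 = 0.2034 m = 203 mm
Check: V = 1.78 m/s, Re = 3.63×10^5, f = 0.01397, h_f = 14.9 m ≈ 16.0 m ✓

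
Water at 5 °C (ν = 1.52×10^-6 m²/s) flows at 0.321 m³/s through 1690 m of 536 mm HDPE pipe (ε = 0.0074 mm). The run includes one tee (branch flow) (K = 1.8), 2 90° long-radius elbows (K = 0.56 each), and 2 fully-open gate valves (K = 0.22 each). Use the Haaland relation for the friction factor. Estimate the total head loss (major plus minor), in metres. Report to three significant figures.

H_L ≈ 4.64 m

V = 4Q/(πD²) = 1.423 m/s; V²/2g = 0.1032 m
Re = 5.02×10^5, ε/D = 1.38×10^-5 → f = 0.01322 (Haaland)
Major: h_f = f(L/D)·V²/2g = 0.01322·3153·0.1032 = 4.298 m
Minor: ΣK = 3.36; h_m = ΣK·V²/2g = 0.3466 m
Total H_L = 4.298 + 0.3466 = 4.645 m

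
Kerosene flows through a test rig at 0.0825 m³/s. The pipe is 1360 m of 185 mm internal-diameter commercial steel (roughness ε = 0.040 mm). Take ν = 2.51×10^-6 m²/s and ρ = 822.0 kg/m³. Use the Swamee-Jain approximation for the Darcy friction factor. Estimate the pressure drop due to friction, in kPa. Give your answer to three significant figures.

Δp ≈ 483 kPa

V = 4Q/(πD²) = 4·0.0825/(π·0.185²) = 3.069 m/s
Re = VD/ν = 3.069·0.185/2.51×10^-6 = 2.26×10^5 → turbulent
ε/D = 0.040/185 = 2.16×10^-4
Swamee-Jain: f = 0.01698
h_f = f(L/D)V²/(2g) = 0.01698·(1360/0.185)·3.069²/(2·9.81) = 59.93 m
Δp = ρg·h_f = 822.0·9.81·59.93 = 483.3 kPa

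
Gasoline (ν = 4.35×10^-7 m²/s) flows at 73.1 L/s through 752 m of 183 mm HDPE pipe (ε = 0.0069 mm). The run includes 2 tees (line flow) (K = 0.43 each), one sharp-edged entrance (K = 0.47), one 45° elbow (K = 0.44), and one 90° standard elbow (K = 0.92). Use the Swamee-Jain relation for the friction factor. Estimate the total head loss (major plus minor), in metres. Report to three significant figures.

V = 4Q/(πD²) = 2.779 m/s; V²/2g = 0.3937 m
Re = 1.17×10^6, ε/D = 3.77×10^-5 → f = 0.01222 (Swamee-Jain)
Major: h_f = f(L/D)·V²/2g = 0.01222·4109·0.3937 = 19.78 m
Minor: ΣK = 2.69; h_m = ΣK·V²/2g = 1.059 m
Total H_L = 19.78 + 1.059 = 20.84 m

H_L ≈ 20.8 m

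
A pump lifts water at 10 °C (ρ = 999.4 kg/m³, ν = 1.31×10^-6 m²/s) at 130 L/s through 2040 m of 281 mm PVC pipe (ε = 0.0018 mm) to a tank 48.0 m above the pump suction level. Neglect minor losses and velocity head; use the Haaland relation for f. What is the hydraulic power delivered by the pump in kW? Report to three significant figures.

P_hyd ≈ 88.9 kW

V = 4Q/(πD²) = 2.096 m/s; Re = 4.50×10^5; ε/D = 6.41×10^-6; f = 0.01338
h_f = f(L/D)V²/2g = 21.76 m
Total head H = z + h_f = 48.0 + 21.76 = 69.76 m
P_hyd = ρgQH = 999.4·9.81·0.130·69.76 = 88.91 kW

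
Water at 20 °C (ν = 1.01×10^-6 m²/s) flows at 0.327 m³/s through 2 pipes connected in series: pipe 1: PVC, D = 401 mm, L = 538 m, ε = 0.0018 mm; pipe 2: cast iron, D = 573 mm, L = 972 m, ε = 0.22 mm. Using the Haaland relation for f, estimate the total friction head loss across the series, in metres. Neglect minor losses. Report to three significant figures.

Pipe 1: V = 2.589 m/s, Re = 1.03×10^6, ε/D = 4.49×10^-6, f = 0.01161, h_1 = f(L/D)V²/2g = 5.322 m
Pipe 2: V = 1.268 m/s, Re = 7.19×10^5, ε/D = 3.84×10^-4, f = 0.01651, h_2 = f(L/D)V²/2g = 2.295 m
Series → Q common, losses add: H = Σh = 7.618 m

H ≈ 7.62 m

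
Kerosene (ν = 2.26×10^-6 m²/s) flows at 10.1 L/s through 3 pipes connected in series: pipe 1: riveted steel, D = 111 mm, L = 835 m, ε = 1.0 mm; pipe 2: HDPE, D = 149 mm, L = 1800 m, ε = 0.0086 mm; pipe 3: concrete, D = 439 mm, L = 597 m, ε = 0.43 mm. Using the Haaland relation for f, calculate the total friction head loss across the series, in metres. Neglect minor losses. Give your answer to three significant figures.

H ≈ 20.4 m

Pipe 1: V = 1.044 m/s, Re = 5.13×10^4, ε/D = 0.00901, f = 0.03782, h_1 = f(L/D)V²/2g = 15.80 m
Pipe 2: V = 0.5792 m/s, Re = 3.82×10^4, ε/D = 5.77×10^-5, f = 0.02216, h_2 = f(L/D)V²/2g = 4.578 m
Pipe 3: V = 0.06673 m/s, Re = 1.30×10^4, ε/D = 9.79×10^-4, f = 0.03025, h_3 = f(L/D)V²/2g = 0.009335 m
Series → Q common, losses add: H = Σh = 20.38 m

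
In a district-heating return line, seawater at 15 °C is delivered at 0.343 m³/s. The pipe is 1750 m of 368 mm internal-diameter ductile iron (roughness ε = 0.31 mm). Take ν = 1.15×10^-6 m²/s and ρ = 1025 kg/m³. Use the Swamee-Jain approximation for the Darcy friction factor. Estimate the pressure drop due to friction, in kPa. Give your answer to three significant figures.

V = 4Q/(πD²) = 4·0.343/(π·0.368²) = 3.225 m/s
Re = VD/ν = 3.225·0.368/1.15×10^-6 = 1.03×10^6 → turbulent
ε/D = 0.31/368 = 8.42×10^-4
Swamee-Jain: f = 0.01927
h_f = f(L/D)V²/(2g) = 0.01927·(1750/0.368)·3.225²/(2·9.81) = 48.56 m
Δp = ρg·h_f = 1025·9.81·48.56 = 488.3 kPa

Δp ≈ 488 kPa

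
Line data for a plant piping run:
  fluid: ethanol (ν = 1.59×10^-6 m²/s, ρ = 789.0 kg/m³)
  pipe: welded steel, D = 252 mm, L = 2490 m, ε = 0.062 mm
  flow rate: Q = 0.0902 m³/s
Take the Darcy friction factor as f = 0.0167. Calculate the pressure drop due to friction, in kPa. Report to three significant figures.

V = 4Q/(πD²) = 4·0.0902/(π·0.252²) = 1.808 m/s
h_f = f(L/D)V²/(2g) = 0.01670·(2490/0.252)·1.808²/(2·9.81) = 27.51 m
Δp = ρg·h_f = 789.0·9.81·27.51 = 212.9 kPa

Δp ≈ 213 kPa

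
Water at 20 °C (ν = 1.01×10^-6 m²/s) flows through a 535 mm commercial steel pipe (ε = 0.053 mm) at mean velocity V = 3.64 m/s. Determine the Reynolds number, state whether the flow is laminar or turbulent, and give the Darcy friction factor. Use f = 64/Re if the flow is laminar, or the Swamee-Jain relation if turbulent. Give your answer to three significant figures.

Re ≈ 1.93×10^6; turbulent; f ≈ 0.0129

Re = VD/ν = 3.640·0.535/1.01×10^-6 = 1.93×10^6
Re > 4000 → turbulent; ε/D = 9.91×10^-5
Swamee-Jain: f = 0.01289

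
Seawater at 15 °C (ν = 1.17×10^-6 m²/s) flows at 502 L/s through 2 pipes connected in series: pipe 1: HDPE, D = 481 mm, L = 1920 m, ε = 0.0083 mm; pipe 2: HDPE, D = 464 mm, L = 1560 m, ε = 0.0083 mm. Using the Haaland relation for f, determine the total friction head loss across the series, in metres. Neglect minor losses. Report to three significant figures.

H ≈ 35.7 m

Pipe 1: V = 2.763 m/s, Re = 1.14×10^6, ε/D = 1.73×10^-5, f = 0.01169, h_1 = f(L/D)V²/2g = 18.16 m
Pipe 2: V = 2.969 m/s, Re = 1.18×10^6, ε/D = 1.79×10^-5, f = 0.01165, h_2 = f(L/D)V²/2g = 17.59 m
Series → Q common, losses add: H = Σh = 35.75 m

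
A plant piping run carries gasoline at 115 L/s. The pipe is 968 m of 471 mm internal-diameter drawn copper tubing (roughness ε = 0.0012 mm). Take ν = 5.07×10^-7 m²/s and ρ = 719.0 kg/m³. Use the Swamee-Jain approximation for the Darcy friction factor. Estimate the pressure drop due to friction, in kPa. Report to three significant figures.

V = 4Q/(πD²) = 4·0.115/(π·0.471²) = 0.6600 m/s
Re = VD/ν = 0.6600·0.471/5.07×10^-7 = 6.13×10^5 → turbulent
ε/D = 0.0012/471 = 2.55×10^-6
Swamee-Jain: f = 0.01267
h_f = f(L/D)V²/(2g) = 0.01267·(968/0.471)·0.6600²/(2·9.81) = 0.5783 m
Δp = ρg·h_f = 719.0·9.81·0.5783 = 4.079 kPa

Δp ≈ 4.08 kPa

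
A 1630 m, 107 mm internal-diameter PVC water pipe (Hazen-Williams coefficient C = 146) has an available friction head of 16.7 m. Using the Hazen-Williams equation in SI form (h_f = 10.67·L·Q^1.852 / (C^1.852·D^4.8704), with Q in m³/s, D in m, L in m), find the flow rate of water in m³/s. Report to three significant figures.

Rearranging: Q = [h_f·C^1.852·D^4.8704 / (10.67·L)]^(1/1.852)
Q = [16.7·146^1.852·0.107^4.8704 / (10.67·1630)]^0.540 = 0.009603 m³/s

Q ≈ 0.00960 m³/s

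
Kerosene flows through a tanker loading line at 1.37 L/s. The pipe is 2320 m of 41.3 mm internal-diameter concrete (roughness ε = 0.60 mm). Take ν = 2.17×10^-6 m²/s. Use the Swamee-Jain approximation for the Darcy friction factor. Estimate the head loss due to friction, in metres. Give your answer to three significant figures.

h_f ≈ 138 m

V = 4Q/(πD²) = 4·0.00137/(π·0.0413²) = 1.023 m/s
Re = VD/ν = 1.023·0.0413/2.17×10^-6 = 1.95×10^4 → turbulent
ε/D = 0.60/41.3 = 0.0145
Swamee-Jain: f = 0.04620
h_f = f(L/D)V²/(2g) = 0.04620·(2320/0.0413)·1.023²/(2·9.81) = 138.3 m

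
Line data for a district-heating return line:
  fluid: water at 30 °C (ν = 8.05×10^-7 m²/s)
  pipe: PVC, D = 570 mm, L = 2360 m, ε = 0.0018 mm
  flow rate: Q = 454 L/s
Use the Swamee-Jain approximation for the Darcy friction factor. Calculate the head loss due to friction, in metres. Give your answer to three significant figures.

V = 4Q/(πD²) = 4·0.454/(π·0.570²) = 1.779 m/s
Re = VD/ν = 1.779·0.570/8.05×10^-7 = 1.26×10^6 → turbulent
ε/D = 0.0018/570 = 3.16×10^-6
Swamee-Jain: f = 0.01126
h_f = f(L/D)V²/(2g) = 0.01126·(2360/0.570)·1.779²/(2·9.81) = 7.522 m

h_f ≈ 7.52 m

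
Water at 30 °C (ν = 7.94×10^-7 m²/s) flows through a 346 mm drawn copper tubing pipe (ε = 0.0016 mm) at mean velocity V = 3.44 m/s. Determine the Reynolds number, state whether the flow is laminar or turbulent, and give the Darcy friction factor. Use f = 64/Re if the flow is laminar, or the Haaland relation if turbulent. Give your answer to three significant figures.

Re ≈ 1.50×10^6; turbulent; f ≈ 0.0109

Re = VD/ν = 3.440·0.346/7.94×10^-7 = 1.50×10^6
Re > 4000 → turbulent; ε/D = 4.62×10^-6
Haaland: f = 0.01094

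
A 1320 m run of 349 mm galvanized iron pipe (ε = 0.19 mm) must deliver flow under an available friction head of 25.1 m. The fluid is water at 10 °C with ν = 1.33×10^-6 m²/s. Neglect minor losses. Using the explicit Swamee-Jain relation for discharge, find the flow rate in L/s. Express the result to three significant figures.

Swamee-Jain (Type II): Q = -0.965·√(gD⁵h_f/L)·ln[ε/(3.7D) + √(3.17ν²L/(gD³h_f))]
√(gD⁵h_f/L) = √(9.81·0.349⁵·25.1/1320) = 0.03108
ε/(3.7D) = 1.47×10^-4; √(3.17ν²L/(gD³h_f)) = 2.66×10^-5
Q = -0.965·0.03108·ln(1.737×10^-4) = 0.2597 m³/s
Check: V = 2.71 m/s, Re = 7.12×10^5, f = 0.01779, h_f = 25.3 m ≈ 25.1 m ✓

Q ≈ 260 L/s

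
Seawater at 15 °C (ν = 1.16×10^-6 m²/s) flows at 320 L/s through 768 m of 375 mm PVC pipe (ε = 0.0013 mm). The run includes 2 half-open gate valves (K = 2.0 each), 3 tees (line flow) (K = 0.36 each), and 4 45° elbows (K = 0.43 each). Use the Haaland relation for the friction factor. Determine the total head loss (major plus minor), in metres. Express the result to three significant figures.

H_L ≈ 13.2 m

V = 4Q/(πD²) = 2.897 m/s; V²/2g = 0.4279 m
Re = 9.37×10^5, ε/D = 3.47×10^-6 → f = 0.01177 (Haaland)
Major: h_f = f(L/D)·V²/2g = 0.01177·2048·0.4279 = 10.31 m
Minor: ΣK = 6.80; h_m = ΣK·V²/2g = 2.909 m
Total H_L = 10.31 + 2.909 = 13.22 m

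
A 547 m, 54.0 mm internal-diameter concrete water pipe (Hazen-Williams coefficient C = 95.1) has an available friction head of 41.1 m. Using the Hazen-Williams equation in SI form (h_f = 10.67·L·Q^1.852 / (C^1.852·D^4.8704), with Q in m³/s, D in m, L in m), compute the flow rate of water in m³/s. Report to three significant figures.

Q ≈ 0.00304 m³/s

Rearranging: Q = [h_f·C^1.852·D^4.8704 / (10.67·L)]^(1/1.852)
Q = [41.1·95.1^1.852·0.0540^4.8704 / (10.67·547)]^0.540 = 0.003037 m³/s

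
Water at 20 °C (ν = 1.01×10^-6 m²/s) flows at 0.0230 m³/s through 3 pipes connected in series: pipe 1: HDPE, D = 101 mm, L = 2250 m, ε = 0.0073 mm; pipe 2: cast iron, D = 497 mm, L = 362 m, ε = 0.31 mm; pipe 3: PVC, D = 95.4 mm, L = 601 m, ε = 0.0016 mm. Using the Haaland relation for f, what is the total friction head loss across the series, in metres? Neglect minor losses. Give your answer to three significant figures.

H ≈ 189 m

Pipe 1: V = 2.871 m/s, Re = 2.87×10^5, ε/D = 7.23×10^-5, f = 0.01508, h_1 = f(L/D)V²/2g = 141.1 m
Pipe 2: V = 0.1186 m/s, Re = 5.83×10^4, ε/D = 6.24×10^-4, f = 0.02210, h_2 = f(L/D)V²/2g = 0.01153 m
Pipe 3: V = 3.218 m/s, Re = 3.04×10^5, ε/D = 1.68×10^-5, f = 0.01445, h_3 = f(L/D)V²/2g = 48.03 m
Series → Q common, losses add: H = Σh = 189.2 m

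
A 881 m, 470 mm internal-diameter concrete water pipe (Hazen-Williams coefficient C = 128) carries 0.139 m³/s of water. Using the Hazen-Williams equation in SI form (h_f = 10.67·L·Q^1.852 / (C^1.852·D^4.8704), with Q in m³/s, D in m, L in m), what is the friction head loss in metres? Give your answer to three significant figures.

h_f ≈ 1.20 m

h_f = 10.67·881·0.139^1.852 / (128^1.852·0.470^4.8704) = 1.204 m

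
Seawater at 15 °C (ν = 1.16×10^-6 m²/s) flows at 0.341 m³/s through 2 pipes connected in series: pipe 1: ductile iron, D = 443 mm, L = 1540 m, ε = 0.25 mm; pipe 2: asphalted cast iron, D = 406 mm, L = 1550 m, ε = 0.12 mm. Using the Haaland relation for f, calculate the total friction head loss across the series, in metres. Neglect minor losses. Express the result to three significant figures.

H ≈ 36.4 m

Pipe 1: V = 2.212 m/s, Re = 8.45×10^5, ε/D = 5.64×10^-4, f = 0.01767, h_1 = f(L/D)V²/2g = 15.32 m
Pipe 2: V = 2.634 m/s, Re = 9.22×10^5, ε/D = 2.96×10^-4, f = 0.01561, h_2 = f(L/D)V²/2g = 21.08 m
Series → Q common, losses add: H = Σh = 36.40 m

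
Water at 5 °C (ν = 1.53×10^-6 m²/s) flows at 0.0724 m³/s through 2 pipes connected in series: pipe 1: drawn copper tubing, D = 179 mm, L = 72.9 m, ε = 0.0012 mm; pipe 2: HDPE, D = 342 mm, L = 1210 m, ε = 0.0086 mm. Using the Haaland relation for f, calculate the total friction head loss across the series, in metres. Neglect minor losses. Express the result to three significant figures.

H ≈ 4.22 m

Pipe 1: V = 2.877 m/s, Re = 3.37×10^5, ε/D = 6.70×10^-6, f = 0.01410, h_1 = f(L/D)V²/2g = 2.422 m
Pipe 2: V = 0.7881 m/s, Re = 1.76×10^5, ε/D = 2.51×10^-5, f = 0.01604, h_2 = f(L/D)V²/2g = 1.796 m
Series → Q common, losses add: H = Σh = 4.218 m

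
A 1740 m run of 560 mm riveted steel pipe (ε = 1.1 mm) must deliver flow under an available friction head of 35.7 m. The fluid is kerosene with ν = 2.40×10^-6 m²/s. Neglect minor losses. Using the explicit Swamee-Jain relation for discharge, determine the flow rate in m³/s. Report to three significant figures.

Q ≈ 0.762 m³/s

Swamee-Jain (Type II): Q = -0.965·√(gD⁵h_f/L)·ln[ε/(3.7D) + √(3.17ν²L/(gD³h_f))]
√(gD⁵h_f/L) = √(9.81·0.560⁵·35.7/1740) = 0.1053
ε/(3.7D) = 5.31×10^-4; √(3.17ν²L/(gD³h_f)) = 2.27×10^-5
Q = -0.965·0.1053·ln(5.536×10^-4) = 0.7619 m³/s
Check: V = 3.09 m/s, Re = 7.22×10^5, f = 0.02366, h_f = 35.9 m ≈ 35.7 m ✓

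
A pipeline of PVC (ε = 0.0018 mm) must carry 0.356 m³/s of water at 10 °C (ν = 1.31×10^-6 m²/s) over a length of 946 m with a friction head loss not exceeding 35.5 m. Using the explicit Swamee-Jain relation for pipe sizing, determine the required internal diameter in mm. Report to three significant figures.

Swamee-Jain (Type III): D = 0.66·[ε^1.25·(LQ²/(gh_f))^4.75 + ν·Q^9.4·(L/(gh_f))^5.2]^0.04
LQ²/(gh_f) = 0.3443; L/(gh_f) = 2.716
Term 1 = ε^1.25·(…)^4.75 = 4.16×10^-10; Term 2 = ν·Q^9.4·(…)^5.2 = 1.44×10^-8
D = 0.66·(4.16×10^-10 + 1.44×10^-8)^0.04 = 0.3209 m = 321 mm
Check: V = 4.40 m/s, Re = 1.08×10^6, f = 0.01161, h_f = 33.8 m ≈ 35.5 m ✓

D ≈ 321 mm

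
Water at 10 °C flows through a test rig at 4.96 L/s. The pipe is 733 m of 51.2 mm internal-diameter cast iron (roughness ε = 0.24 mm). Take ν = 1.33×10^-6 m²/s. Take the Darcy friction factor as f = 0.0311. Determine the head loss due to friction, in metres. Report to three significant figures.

V = 4Q/(πD²) = 4·0.00496/(π·0.0512²) = 2.409 m/s
h_f = f(L/D)V²/(2g) = 0.03110·(733/0.0512)·2.409²/(2·9.81) = 131.7 m

h_f ≈ 132 m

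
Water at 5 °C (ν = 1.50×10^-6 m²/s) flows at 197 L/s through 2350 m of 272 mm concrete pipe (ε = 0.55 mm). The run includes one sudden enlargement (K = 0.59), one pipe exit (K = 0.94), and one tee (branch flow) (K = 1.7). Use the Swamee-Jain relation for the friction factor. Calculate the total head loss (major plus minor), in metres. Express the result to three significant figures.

H_L ≈ 123 m

V = 4Q/(πD²) = 3.390 m/s; V²/2g = 0.5858 m
Re = 6.15×10^5, ε/D = 0.00202 → f = 0.02389 (Swamee-Jain)
Major: h_f = f(L/D)·V²/2g = 0.02389·8640·0.5858 = 120.9 m
Minor: ΣK = 3.23; h_m = ΣK·V²/2g = 1.892 m
Total H_L = 120.9 + 1.892 = 122.8 m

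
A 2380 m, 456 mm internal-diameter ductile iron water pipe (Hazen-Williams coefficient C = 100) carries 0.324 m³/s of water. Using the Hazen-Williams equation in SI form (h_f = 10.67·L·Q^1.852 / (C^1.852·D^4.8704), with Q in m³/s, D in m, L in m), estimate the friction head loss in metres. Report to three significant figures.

h_f = 10.67·2380·0.324^1.852 / (100^1.852·0.456^4.8704) = 28.53 m

h_f ≈ 28.5 m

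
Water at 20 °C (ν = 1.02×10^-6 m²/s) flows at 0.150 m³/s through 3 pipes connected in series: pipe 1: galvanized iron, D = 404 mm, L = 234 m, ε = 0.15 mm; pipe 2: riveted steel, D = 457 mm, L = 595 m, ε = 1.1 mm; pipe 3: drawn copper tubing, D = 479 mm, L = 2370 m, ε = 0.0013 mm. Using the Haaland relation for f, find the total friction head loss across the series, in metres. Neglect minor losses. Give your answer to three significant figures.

Pipe 1: V = 1.170 m/s, Re = 4.63×10^5, ε/D = 3.71×10^-4, f = 0.01677, h_1 = f(L/D)V²/2g = 0.6780 m
Pipe 2: V = 0.9145 m/s, Re = 4.10×10^5, ε/D = 0.00241, f = 0.02501, h_2 = f(L/D)V²/2g = 1.388 m
Pipe 3: V = 0.8324 m/s, Re = 3.91×10^5, ε/D = 2.71×10^-6, f = 0.01368, h_3 = f(L/D)V²/2g = 2.391 m
Series → Q common, losses add: H = Σh = 4.457 m

H ≈ 4.46 m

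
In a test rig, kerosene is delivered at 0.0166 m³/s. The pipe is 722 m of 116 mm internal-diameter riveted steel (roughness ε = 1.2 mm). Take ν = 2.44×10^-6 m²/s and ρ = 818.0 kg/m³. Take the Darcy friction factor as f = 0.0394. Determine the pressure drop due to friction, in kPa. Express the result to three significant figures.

V = 4Q/(πD²) = 4·0.0166/(π·0.116²) = 1.571 m/s
h_f = f(L/D)V²/(2g) = 0.03940·(722/0.116)·1.571²/(2·9.81) = 30.84 m
Δp = ρg·h_f = 818.0·9.81·30.84 = 247.5 kPa

Δp ≈ 247 kPa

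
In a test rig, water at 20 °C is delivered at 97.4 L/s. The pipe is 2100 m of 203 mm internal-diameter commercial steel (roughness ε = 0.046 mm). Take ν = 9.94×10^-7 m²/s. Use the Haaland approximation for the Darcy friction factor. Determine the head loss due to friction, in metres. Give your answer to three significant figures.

h_f ≈ 73.1 m

V = 4Q/(πD²) = 4·0.0974/(π·0.203²) = 3.009 m/s
Re = VD/ν = 3.009·0.203/9.94×10^-7 = 6.15×10^5 → turbulent
ε/D = 0.046/203 = 2.27×10^-4
Haaland: f = 0.01530
h_f = f(L/D)V²/(2g) = 0.01530·(2100/0.203)·3.009²/(2·9.81) = 73.08 m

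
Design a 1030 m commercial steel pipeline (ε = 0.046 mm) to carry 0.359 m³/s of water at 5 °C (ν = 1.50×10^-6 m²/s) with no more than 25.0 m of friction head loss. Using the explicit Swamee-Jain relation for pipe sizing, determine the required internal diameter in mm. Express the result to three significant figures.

D ≈ 365 mm

Swamee-Jain (Type III): D = 0.66·[ε^1.25·(LQ²/(gh_f))^4.75 + ν·Q^9.4·(L/(gh_f))^5.2]^0.04
LQ²/(gh_f) = 0.5413; L/(gh_f) = 4.200
Term 1 = ε^1.25·(…)^4.75 = 2.05×10^-7; Term 2 = ν·Q^9.4·(…)^5.2 = 1.72×10^-7
D = 0.66·(2.05×10^-7 + 1.72×10^-7)^0.04 = 0.3653 m = 365 mm
Check: V = 3.43 m/s, Re = 8.34×10^5, f = 0.01407, h_f = 23.7 m ≈ 25.0 m ✓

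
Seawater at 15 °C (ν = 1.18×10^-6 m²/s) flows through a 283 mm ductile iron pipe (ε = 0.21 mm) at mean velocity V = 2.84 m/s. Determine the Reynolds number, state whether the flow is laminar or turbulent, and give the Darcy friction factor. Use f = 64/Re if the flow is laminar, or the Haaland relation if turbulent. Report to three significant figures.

Re ≈ 6.81×10^5; turbulent; f ≈ 0.0188

Re = VD/ν = 2.840·0.283/1.18×10^-6 = 6.81×10^5
Re > 4000 → turbulent; ε/D = 7.42×10^-4
Haaland: f = 0.01880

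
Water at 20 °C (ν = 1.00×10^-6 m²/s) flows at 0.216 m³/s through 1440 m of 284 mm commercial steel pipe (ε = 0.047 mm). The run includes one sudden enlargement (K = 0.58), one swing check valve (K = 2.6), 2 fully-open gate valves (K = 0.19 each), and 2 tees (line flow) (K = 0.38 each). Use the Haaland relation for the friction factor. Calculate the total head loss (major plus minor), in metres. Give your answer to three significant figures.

V = 4Q/(πD²) = 3.410 m/s; V²/2g = 0.5926 m
Re = 9.68×10^5, ε/D = 1.65×10^-4 → f = 0.01423 (Haaland)
Major: h_f = f(L/D)·V²/2g = 0.01423·5070·0.5926 = 42.75 m
Minor: ΣK = 4.32; h_m = ΣK·V²/2g = 2.560 m
Total H_L = 42.75 + 2.560 = 45.31 m

H_L ≈ 45.3 m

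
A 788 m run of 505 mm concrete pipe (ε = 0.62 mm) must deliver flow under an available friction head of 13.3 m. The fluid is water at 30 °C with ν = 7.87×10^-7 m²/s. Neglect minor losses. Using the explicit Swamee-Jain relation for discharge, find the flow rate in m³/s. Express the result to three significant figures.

Q ≈ 0.568 m³/s

Swamee-Jain (Type II): Q = -0.965·√(gD⁵h_f/L)·ln[ε/(3.7D) + √(3.17ν²L/(gD³h_f))]
√(gD⁵h_f/L) = √(9.81·0.505⁵·13.3/788) = 0.07374
ε/(3.7D) = 3.32×10^-4; √(3.17ν²L/(gD³h_f)) = 9.60×10^-6
Q = -0.965·0.07374·ln(3.414×10^-4) = 0.5681 m³/s
Check: V = 2.84 m/s, Re = 1.82×10^6, f = 0.02086, h_f = 13.3 m ≈ 13.3 m ✓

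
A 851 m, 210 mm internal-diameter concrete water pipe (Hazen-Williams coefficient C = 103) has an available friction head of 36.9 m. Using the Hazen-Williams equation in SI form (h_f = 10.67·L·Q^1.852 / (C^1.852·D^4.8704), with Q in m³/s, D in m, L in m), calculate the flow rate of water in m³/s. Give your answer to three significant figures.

Q ≈ 0.0870 m³/s

Rearranging: Q = [h_f·C^1.852·D^4.8704 / (10.67·L)]^(1/1.852)
Q = [36.9·103^1.852·0.210^4.8704 / (10.67·851)]^0.540 = 0.08696 m³/s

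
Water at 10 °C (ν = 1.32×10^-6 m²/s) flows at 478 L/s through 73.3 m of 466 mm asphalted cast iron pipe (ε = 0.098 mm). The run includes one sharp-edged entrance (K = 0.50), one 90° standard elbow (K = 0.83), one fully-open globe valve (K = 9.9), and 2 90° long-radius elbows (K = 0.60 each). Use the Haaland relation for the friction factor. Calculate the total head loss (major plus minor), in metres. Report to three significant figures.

H_L ≈ 5.90 m

V = 4Q/(πD²) = 2.803 m/s; V²/2g = 0.4003 m
Re = 9.89×10^5, ε/D = 2.10×10^-4 → f = 0.01472 (Haaland)
Major: h_f = f(L/D)·V²/2g = 0.01472·157.3·0.4003 = 0.9270 m
Minor: ΣK = 12.4; h_m = ΣK·V²/2g = 4.976 m
Total H_L = 0.9270 + 4.976 = 5.903 m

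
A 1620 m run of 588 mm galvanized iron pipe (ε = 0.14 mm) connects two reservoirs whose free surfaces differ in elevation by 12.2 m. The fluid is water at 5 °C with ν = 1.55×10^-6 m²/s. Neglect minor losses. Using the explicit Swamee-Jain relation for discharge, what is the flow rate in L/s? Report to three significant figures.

Swamee-Jain (Type II): Q = -0.965·√(gD⁵h_f/L)·ln[ε/(3.7D) + √(3.17ν²L/(gD³h_f))]
√(gD⁵h_f/L) = √(9.81·0.588⁵·12.2/1620) = 0.07206
ε/(3.7D) = 6.44×10^-5; √(3.17ν²L/(gD³h_f)) = 2.25×10^-5
Q = -0.965·0.07206·ln(8.687×10^-5) = 0.6503 m³/s
Check: V = 2.39 m/s, Re = 9.08×10^5, f = 0.01525, h_f = 12.3 m ≈ 12.2 m ✓

Q ≈ 650 L/s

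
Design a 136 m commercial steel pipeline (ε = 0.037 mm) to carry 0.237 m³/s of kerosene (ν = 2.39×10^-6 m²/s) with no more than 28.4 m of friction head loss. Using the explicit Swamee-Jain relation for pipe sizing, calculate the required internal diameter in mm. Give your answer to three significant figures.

Swamee-Jain (Type III): D = 0.66·[ε^1.25·(LQ²/(gh_f))^4.75 + ν·Q^9.4·(L/(gh_f))^5.2]^0.04
LQ²/(gh_f) = 0.02742; L/(gh_f) = 0.4881
Term 1 = ε^1.25·(…)^4.75 = 1.10×10^-13; Term 2 = ν·Q^9.4·(…)^5.2 = 7.61×10^-14
D = 0.66·(1.10×10^-13 + 7.61×10^-14)^0.04 = 0.2043 m = 204 mm
Check: V = 7.23 m/s, Re = 6.18×10^5, f = 0.01506, h_f = 26.7 m ≈ 28.4 m ✓

D ≈ 204 mm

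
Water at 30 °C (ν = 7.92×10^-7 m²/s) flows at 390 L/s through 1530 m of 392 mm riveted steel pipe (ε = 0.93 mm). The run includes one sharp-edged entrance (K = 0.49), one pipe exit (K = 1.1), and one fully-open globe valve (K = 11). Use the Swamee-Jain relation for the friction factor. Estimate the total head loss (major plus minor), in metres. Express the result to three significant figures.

V = 4Q/(πD²) = 3.231 m/s; V²/2g = 0.5322 m
Re = 1.60×10^6, ε/D = 0.00237 → f = 0.02468 (Swamee-Jain)
Major: h_f = f(L/D)·V²/2g = 0.02468·3903·0.5322 = 51.26 m
Minor: ΣK = 12.6; h_m = ΣK·V²/2g = 6.701 m
Total H_L = 51.26 + 6.701 = 57.96 m

H_L ≈ 58.0 m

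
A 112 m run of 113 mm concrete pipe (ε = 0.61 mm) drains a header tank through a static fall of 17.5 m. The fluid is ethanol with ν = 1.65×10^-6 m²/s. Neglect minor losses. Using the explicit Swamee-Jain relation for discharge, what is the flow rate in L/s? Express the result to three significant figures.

Q ≈ 33.3 L/s

Swamee-Jain (Type II): Q = -0.965·√(gD⁵h_f/L)·ln[ε/(3.7D) + √(3.17ν²L/(gD³h_f))]
√(gD⁵h_f/L) = √(9.81·0.113⁵·17.5/112) = 0.005314
ε/(3.7D) = 0.00146; √(3.17ν²L/(gD³h_f)) = 6.25×10^-5
Q = -0.965·0.005314·ln(0.001521) = 0.03327 m³/s
Check: V = 3.32 m/s, Re = 2.27×10^5, f = 0.03164, h_f = 17.6 m ≈ 17.5 m ✓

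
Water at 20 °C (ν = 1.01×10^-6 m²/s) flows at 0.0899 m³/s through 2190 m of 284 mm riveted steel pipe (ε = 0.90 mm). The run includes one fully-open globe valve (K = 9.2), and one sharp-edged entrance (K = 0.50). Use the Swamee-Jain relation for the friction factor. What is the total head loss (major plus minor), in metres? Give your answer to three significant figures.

H_L ≈ 22.4 m

V = 4Q/(πD²) = 1.419 m/s; V²/2g = 0.1027 m
Re = 3.99×10^5, ε/D = 0.00317 → f = 0.02702 (Swamee-Jain)
Major: h_f = f(L/D)·V²/2g = 0.02702·7711·0.1027 = 21.39 m
Minor: ΣK = 9.70; h_m = ΣK·V²/2g = 0.9957 m
Total H_L = 21.39 + 0.9957 = 22.39 m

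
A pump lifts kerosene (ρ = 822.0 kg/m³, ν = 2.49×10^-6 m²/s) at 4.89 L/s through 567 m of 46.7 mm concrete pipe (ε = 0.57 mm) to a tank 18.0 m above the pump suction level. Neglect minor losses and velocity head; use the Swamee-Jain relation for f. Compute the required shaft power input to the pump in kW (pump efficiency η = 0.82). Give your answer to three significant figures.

V = 4Q/(πD²) = 2.855 m/s; Re = 5.35×10^4; ε/D = 0.0122; f = 0.04194
h_f = f(L/D)V²/2g = 211.5 m
Total head H = z + h_f = 18.0 + 211.5 = 229.5 m
P_hyd = ρgQH = 822.0·9.81·0.00489·229.5 = 9.050 kW
P_shaft = P_hyd/η = 9.050/0.82 = 11.04 kW

P_shaft ≈ 11.0 kW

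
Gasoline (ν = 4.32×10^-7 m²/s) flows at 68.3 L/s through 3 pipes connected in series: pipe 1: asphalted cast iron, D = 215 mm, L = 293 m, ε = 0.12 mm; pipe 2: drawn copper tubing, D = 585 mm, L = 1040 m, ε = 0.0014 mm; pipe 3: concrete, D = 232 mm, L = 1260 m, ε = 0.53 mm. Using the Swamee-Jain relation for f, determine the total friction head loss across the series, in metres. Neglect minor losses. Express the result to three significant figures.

H ≈ 22.2 m

Pipe 1: V = 1.881 m/s, Re = 9.36×10^5, ε/D = 5.58×10^-4, f = 0.01771, h_1 = f(L/D)V²/2g = 4.355 m
Pipe 2: V = 0.2541 m/s, Re = 3.44×10^5, ε/D = 2.39×10^-6, f = 0.01404, h_2 = f(L/D)V²/2g = 0.08216 m
Pipe 3: V = 1.616 m/s, Re = 8.68×10^5, ε/D = 0.00228, f = 0.02454, h_3 = f(L/D)V²/2g = 17.74 m
Series → Q common, losses add: H = Σh = 22.17 m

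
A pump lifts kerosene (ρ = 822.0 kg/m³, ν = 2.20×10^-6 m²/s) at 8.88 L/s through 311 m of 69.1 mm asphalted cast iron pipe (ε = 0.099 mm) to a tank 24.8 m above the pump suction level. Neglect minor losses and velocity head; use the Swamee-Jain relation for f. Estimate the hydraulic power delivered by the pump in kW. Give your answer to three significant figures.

V = 4Q/(πD²) = 2.368 m/s; Re = 7.44×10^4; ε/D = 0.00143; f = 0.02434
h_f = f(L/D)V²/2g = 31.31 m
Total head H = z + h_f = 24.8 + 31.31 = 56.11 m
P_hyd = ρgQH = 822.0·9.81·0.00888·56.11 = 4.018 kW

P_hyd ≈ 4.02 kW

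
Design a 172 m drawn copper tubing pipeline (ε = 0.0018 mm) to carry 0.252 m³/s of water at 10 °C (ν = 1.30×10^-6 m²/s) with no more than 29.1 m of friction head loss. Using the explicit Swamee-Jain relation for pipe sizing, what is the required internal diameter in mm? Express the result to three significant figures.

Swamee-Jain (Type III): D = 0.66·[ε^1.25·(LQ²/(gh_f))^4.75 + ν·Q^9.4·(L/(gh_f))^5.2]^0.04
LQ²/(gh_f) = 0.03826; L/(gh_f) = 0.6025
Term 1 = ε^1.25·(…)^4.75 = 1.22×10^-14; Term 2 = ν·Q^9.4·(…)^5.2 = 2.20×10^-13
D = 0.66·(1.22×10^-14 + 2.20×10^-13)^0.04 = 0.2062 m = 206 mm
Check: V = 7.55 m/s, Re = 1.20×10^6, f = 0.01150, h_f = 27.9 m ≈ 29.1 m ✓

D ≈ 206 mm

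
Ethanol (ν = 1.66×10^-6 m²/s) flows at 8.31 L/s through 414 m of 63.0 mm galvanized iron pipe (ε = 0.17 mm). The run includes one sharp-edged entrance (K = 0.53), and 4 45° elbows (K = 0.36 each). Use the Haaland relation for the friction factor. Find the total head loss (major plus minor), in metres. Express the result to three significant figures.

H_L ≈ 64.2 m

V = 4Q/(πD²) = 2.666 m/s; V²/2g = 0.3622 m
Re = 1.01×10^5, ε/D = 0.00270 → f = 0.02669 (Haaland)
Major: h_f = f(L/D)·V²/2g = 0.02669·6571·0.3622 = 63.53 m
Minor: ΣK = 1.97; h_m = ΣK·V²/2g = 0.7136 m
Total H_L = 63.53 + 0.7136 = 64.25 m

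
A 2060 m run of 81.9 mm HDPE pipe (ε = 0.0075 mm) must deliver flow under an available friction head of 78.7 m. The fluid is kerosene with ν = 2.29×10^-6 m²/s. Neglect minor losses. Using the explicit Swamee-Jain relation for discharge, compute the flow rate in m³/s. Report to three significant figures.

Q ≈ 0.00917 m³/s

Swamee-Jain (Type II): Q = -0.965·√(gD⁵h_f/L)·ln[ε/(3.7D) + √(3.17ν²L/(gD³h_f))]
√(gD⁵h_f/L) = √(9.81·0.0819⁵·78.7/2060) = 0.001175
ε/(3.7D) = 2.48×10^-5; √(3.17ν²L/(gD³h_f)) = 2.84×10^-4
Q = -0.965·0.001175·ln(3.089×10^-4) = 0.009166 m³/s
Check: V = 1.74 m/s, Re = 6.22×10^4, f = 0.02019, h_f = 78.4 m ≈ 78.7 m ✓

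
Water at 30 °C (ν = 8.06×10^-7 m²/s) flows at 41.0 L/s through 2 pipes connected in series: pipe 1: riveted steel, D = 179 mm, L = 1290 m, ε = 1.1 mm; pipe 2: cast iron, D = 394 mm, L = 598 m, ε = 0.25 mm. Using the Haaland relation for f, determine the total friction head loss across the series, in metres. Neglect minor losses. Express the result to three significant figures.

Pipe 1: V = 1.629 m/s, Re = 3.62×10^5, ε/D = 0.00615, f = 0.03263, h_1 = f(L/D)V²/2g = 31.82 m
Pipe 2: V = 0.3363 m/s, Re = 1.64×10^5, ε/D = 6.35×10^-4, f = 0.01962, h_2 = f(L/D)V²/2g = 0.1716 m
Series → Q common, losses add: H = Σh = 31.99 m

H ≈ 32.0 m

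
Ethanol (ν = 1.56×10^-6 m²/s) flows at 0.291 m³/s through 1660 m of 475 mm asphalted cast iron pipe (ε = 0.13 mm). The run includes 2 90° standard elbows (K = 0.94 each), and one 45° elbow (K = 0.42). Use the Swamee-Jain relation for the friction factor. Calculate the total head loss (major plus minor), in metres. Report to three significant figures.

H_L ≈ 8.08 m

V = 4Q/(πD²) = 1.642 m/s; V²/2g = 0.1374 m
Re = 5.00×10^5, ε/D = 2.74×10^-4 → f = 0.01616 (Swamee-Jain)
Major: h_f = f(L/D)·V²/2g = 0.01616·3495·0.1374 = 7.762 m
Minor: ΣK = 2.30; h_m = ΣK·V²/2g = 0.3161 m
Total H_L = 7.762 + 0.3161 = 8.078 m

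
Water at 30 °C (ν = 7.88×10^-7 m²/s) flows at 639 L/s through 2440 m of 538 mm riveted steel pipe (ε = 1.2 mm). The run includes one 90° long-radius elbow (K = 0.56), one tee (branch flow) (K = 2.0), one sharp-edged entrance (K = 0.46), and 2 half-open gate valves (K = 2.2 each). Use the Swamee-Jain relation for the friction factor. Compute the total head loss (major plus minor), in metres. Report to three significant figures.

V = 4Q/(πD²) = 2.811 m/s; V²/2g = 0.4027 m
Re = 1.92×10^6, ε/D = 0.00223 → f = 0.02425 (Swamee-Jain)
Major: h_f = f(L/D)·V²/2g = 0.02425·4535·0.4027 = 44.29 m
Minor: ΣK = 7.42; h_m = ΣK·V²/2g = 2.988 m
Total H_L = 44.29 + 2.988 = 47.28 m

H_L ≈ 47.3 m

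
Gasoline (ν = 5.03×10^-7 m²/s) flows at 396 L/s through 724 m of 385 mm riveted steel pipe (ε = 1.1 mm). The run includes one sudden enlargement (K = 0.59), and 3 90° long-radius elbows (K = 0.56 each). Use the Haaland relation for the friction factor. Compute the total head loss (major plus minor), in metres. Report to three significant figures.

H_L ≈ 30.1 m

V = 4Q/(πD²) = 3.402 m/s; V²/2g = 0.5898 m
Re = 2.60×10^6, ε/D = 0.00286 → f = 0.02591 (Haaland)
Major: h_f = f(L/D)·V²/2g = 0.02591·1881·0.5898 = 28.74 m
Minor: ΣK = 2.27; h_m = ΣK·V²/2g = 1.339 m
Total H_L = 28.74 + 1.339 = 30.07 m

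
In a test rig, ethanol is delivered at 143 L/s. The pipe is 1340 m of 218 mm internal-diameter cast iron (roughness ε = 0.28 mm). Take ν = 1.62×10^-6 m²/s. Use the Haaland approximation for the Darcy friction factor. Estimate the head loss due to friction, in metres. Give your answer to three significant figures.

V = 4Q/(πD²) = 4·0.143/(π·0.218²) = 3.831 m/s
Re = VD/ν = 3.831·0.218/1.62×10^-6 = 5.16×10^5 → turbulent
ε/D = 0.28/218 = 0.00128
Haaland: f = 0.02136
h_f = f(L/D)V²/(2g) = 0.02136·(1340/0.218)·3.831²/(2·9.81) = 98.21 m

h_f ≈ 98.2 m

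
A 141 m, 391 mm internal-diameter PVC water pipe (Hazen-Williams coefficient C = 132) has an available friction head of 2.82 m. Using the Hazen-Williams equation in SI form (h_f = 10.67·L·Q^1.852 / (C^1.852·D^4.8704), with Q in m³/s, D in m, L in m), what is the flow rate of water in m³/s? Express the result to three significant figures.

Rearranging: Q = [h_f·C^1.852·D^4.8704 / (10.67·L)]^(1/1.852)
Q = [2.82·132^1.852·0.391^4.8704 / (10.67·141)]^0.540 = 0.3763 m³/s

Q ≈ 0.376 m³/s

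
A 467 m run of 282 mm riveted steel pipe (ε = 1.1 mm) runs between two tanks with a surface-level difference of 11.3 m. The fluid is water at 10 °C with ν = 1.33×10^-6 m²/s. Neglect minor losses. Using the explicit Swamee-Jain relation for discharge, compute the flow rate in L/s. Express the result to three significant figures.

Q ≈ 136 L/s

Swamee-Jain (Type II): Q = -0.965·√(gD⁵h_f/L)·ln[ε/(3.7D) + √(3.17ν²L/(gD³h_f))]
√(gD⁵h_f/L) = √(9.81·0.282⁵·11.3/467) = 0.02057
ε/(3.7D) = 0.00105; √(3.17ν²L/(gD³h_f)) = 3.25×10^-5
Q = -0.965·0.02057·ln(0.001087) = 0.1355 m³/s
Check: V = 2.17 m/s, Re = 4.60×10^5, f = 0.02856, h_f = 11.3 m ≈ 11.3 m ✓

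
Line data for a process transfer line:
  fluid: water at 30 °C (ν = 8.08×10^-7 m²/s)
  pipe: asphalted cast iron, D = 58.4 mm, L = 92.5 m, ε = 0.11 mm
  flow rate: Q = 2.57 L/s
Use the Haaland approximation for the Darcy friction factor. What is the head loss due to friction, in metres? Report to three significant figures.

V = 4Q/(πD²) = 4·0.00257/(π·0.0584²) = 0.9594 m/s
Re = VD/ν = 0.9594·0.0584/8.08×10^-7 = 6.93×10^4 → turbulent
ε/D = 0.11/58.4 = 0.00188
Haaland: f = 0.02528
h_f = f(L/D)V²/(2g) = 0.02528·(92.5/0.0584)·0.9594²/(2·9.81) = 1.879 m

h_f ≈ 1.88 m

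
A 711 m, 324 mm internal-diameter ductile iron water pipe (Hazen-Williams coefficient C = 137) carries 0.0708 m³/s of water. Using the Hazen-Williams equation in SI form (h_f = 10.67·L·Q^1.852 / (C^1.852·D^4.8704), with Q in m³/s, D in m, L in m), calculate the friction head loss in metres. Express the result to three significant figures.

h_f = 10.67·711·0.0708^1.852 / (137^1.852·0.324^4.8704) = 1.503 m

h_f ≈ 1.50 m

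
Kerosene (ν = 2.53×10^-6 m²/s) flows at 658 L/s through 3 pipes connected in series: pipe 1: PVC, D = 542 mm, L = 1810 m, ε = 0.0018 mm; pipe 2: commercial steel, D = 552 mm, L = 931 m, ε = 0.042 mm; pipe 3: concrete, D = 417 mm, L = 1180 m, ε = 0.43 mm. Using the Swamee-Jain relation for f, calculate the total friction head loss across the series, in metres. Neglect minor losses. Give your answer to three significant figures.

Pipe 1: V = 2.852 m/s, Re = 6.11×10^5, ε/D = 3.32×10^-6, f = 0.01269, h_1 = f(L/D)V²/2g = 17.57 m
Pipe 2: V = 2.750 m/s, Re = 6.00×10^5, ε/D = 7.61×10^-5, f = 0.01387, h_2 = f(L/D)V²/2g = 9.012 m
Pipe 3: V = 4.818 m/s, Re = 7.94×10^5, ε/D = 0.00103, f = 0.02026, h_3 = f(L/D)V²/2g = 67.82 m
Series → Q common, losses add: H = Σh = 94.40 m

H ≈ 94.4 m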